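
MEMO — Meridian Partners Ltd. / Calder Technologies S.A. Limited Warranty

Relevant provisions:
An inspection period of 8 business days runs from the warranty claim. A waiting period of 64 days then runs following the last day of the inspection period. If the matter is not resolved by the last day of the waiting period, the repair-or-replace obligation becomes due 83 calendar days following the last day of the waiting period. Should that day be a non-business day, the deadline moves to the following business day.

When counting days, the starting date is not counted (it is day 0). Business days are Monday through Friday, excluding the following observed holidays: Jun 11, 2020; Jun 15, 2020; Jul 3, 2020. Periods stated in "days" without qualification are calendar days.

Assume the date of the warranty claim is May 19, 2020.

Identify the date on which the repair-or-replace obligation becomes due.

The last day of the inspection period: counting 8 business days from Tuesday, May 19, 2020 (May 20, May 21, May 22, May 25, May 26, May 27, May 28, May 29, skipping weekends) reaches Friday, May 29, 2020.
The last day of the waiting period: May 29, 2020 + 64 days = Aug 1, 2020.
Adding 83 calendar days to Aug 1, 2020 gives Oct 23, 2020, which is the date on which the repair-or-replace obligation becomes due. Oct 23, 2020 is a Friday and is not a listed holiday, so no roll-forward applies.

Oct 23, 2020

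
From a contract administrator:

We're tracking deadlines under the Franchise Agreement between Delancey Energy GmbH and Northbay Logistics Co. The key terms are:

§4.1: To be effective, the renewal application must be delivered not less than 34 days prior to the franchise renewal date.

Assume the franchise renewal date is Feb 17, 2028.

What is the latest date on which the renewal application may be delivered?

Jan 14, 2028

Feb 17, 2028 minus 34 days is Jan 14, 2028.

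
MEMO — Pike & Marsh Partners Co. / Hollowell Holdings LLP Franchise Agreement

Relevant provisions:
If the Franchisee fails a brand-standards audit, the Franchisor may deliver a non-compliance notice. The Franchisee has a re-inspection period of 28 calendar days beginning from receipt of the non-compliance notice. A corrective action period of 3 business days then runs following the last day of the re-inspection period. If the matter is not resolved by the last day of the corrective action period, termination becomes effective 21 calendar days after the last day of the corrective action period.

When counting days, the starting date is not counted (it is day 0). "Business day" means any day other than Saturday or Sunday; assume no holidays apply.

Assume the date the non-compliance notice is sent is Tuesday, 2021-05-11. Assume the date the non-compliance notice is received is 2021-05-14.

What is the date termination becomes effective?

2021-07-07

The last day of the re-inspection period: 28 calendar days after 2021-05-14 is 2021-06-11.
From Friday, 2021-06-11, 3 business days (Jun 14, Jun 15, Jun 16, skipping weekends) brings us to Wednesday, 2021-06-16, which is the last day of the corrective action period.
The date termination becomes effective: 2021-06-16 + 21 days = 2021-07-07.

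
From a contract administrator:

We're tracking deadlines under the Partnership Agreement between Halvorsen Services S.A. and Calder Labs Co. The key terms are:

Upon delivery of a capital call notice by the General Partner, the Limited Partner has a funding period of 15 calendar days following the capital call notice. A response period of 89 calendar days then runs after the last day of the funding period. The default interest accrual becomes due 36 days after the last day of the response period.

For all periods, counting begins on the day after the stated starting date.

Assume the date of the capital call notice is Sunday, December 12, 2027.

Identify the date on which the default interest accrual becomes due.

The last day of the funding period: December 12, 2027 + 15 days = December 27, 2027.
The last day of the response period: December 27, 2027 + 89 days = March 25, 2028.
The date on which the default interest accrual becomes due: March 25, 2028 + 36 days = April 30, 2028.

April 30, 2028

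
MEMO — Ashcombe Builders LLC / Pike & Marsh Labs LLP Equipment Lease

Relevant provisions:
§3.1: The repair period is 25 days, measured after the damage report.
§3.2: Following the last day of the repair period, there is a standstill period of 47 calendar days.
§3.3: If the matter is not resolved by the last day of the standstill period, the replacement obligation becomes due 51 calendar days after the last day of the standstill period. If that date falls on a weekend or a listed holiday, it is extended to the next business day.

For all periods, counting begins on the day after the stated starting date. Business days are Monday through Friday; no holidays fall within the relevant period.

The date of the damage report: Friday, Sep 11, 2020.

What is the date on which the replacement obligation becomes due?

The last day of the repair period: 25 calendar days after Sep 11, 2020 is Oct 6, 2020.
The last day of the standstill period: 47 calendar days after Oct 6, 2020 is Nov 22, 2020.
The date on which the replacement obligation becomes due: Nov 22, 2020 + 51 days = Jan 12, 2021. Jan 12, 2021 is a Tuesday, so no roll-forward applies.

Jan 12, 2021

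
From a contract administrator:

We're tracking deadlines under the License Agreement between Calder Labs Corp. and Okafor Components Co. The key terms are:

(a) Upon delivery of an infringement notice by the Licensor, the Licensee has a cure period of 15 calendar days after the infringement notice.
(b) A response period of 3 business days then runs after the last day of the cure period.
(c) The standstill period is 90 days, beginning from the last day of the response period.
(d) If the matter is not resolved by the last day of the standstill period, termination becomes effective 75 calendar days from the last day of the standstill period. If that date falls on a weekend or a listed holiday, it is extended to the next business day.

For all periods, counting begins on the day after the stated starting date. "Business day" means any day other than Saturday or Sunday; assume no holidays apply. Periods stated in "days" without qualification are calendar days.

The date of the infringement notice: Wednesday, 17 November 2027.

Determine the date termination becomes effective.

22 May 2028

The last day of the cure period: 17 November 2027 + 15 days = 2 December 2027.
The last day of the response period: 3 business days after Thursday, 2 December 2027, skipping weekends — Dec 3, Dec 6, Dec 7 — lands on Tuesday, 7 December 2027.
The last day of the standstill period: 90 calendar days after 7 December 2027 is 6 March 2028.
The date termination becomes effective: 75 calendar days after 6 March 2028 is 20 May 2028. That falls on a Saturday, so it rolls to the next business day, Monday, 22 May 2028.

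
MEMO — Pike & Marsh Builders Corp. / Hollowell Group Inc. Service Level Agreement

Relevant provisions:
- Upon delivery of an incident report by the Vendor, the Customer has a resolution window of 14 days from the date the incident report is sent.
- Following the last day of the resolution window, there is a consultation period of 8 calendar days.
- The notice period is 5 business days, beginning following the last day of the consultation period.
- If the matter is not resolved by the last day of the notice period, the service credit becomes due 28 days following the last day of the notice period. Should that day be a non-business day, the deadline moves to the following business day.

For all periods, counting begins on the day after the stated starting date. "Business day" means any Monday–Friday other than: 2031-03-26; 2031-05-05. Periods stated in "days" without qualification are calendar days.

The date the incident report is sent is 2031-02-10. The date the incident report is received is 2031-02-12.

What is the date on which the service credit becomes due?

2031-04-08

The last day of the resolution window: 14 calendar days after 2031-02-10 is 2031-02-24.
Adding 8 calendar days to 2031-02-24 gives 2031-03-04, which is the last day of the consultation period.
From Tuesday, 2031-03-04, 5 business days (Mar 5, Mar 6, Mar 7, Mar 10, Mar 11, skipping weekends) brings us to Tuesday, 2031-03-11, which is the last day of the notice period.
The date on which the service credit becomes due: 2031-03-11 + 28 days = 2031-04-08. 2031-04-08 is a Tuesday and is not a listed holiday, so no roll-forward applies.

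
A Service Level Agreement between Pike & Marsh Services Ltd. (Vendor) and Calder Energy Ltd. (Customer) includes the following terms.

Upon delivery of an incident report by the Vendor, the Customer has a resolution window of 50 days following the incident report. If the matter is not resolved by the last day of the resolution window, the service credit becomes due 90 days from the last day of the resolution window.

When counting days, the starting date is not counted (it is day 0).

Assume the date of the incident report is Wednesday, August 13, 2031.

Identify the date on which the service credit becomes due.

Adding 50 calendar days to August 13, 2031 gives October 2, 2031, which is the last day of the resolution window.
Adding 90 calendar days to October 2, 2031 gives December 31, 2031, which is the date on which the service credit becomes due.

December 31, 2031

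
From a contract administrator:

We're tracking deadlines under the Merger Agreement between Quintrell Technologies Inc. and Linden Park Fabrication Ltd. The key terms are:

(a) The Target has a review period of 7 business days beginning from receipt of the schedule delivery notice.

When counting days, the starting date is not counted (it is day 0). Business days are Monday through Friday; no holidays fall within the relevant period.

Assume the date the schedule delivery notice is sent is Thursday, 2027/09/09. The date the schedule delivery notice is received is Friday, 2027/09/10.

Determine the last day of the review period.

2027/09/21

The last day of the review period: counting 7 business days from Friday, 2027/09/10 (Sep 13, Sep 14, Sep 15, Sep 16, Sep 17, Sep 20, Sep 21, skipping weekends) reaches Tuesday, 2027/09/21.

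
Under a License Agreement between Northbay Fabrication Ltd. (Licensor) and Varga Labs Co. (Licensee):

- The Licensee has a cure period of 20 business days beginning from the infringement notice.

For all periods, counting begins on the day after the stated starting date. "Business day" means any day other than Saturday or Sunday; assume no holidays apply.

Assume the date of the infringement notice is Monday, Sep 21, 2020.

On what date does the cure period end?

The last day of the cure period: 20 business days after Monday, Sep 21, 2020, skipping weekends — Sep 22, Sep 23, Sep 24, Sep 25, …, Oct 15, Oct 16, Oct 19 — lands on Monday, Oct 19, 2020.

Oct 19, 2020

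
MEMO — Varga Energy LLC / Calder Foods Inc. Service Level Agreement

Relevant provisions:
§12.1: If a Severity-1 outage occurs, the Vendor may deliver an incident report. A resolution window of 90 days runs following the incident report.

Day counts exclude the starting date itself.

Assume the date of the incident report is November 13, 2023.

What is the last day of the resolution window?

Adding 90 calendar days to November 13, 2023 gives February 11, 2024, which is the last day of the resolution window.

February 11, 2024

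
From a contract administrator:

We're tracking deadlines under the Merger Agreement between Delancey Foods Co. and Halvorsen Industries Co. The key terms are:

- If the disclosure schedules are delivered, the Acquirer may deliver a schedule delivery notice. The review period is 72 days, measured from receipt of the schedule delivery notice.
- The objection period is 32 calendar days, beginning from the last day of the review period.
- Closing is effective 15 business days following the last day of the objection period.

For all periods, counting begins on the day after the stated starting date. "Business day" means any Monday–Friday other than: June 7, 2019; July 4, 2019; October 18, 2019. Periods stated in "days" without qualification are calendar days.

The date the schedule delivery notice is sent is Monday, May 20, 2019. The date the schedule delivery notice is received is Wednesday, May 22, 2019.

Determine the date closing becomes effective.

September 24, 2019

The last day of the review period: May 22, 2019 + 72 days = August 2, 2019.
The last day of the objection period: 32 calendar days after August 2, 2019 is September 3, 2019.
From Tuesday, September 3, 2019, 15 business days (Sep 4, Sep 5, Sep 6, Sep 9, …, Sep 20, Sep 23, Sep 24, skipping weekends) brings us to Tuesday, September 24, 2019, which is the date closing becomes effective.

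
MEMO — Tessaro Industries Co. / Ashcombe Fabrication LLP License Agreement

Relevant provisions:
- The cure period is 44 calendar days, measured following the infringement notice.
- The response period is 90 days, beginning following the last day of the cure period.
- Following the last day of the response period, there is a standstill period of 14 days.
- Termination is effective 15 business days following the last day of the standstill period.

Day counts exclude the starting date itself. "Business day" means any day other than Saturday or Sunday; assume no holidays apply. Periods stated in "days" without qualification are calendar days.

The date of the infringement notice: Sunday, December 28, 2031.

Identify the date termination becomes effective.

The last day of the cure period: December 28, 2031 + 44 days = February 10, 2032.
The last day of the response period: February 10, 2032 + 90 days = May 10, 2032.
The last day of the standstill period: 14 calendar days after May 10, 2032 is May 24, 2032.
The date termination becomes effective: counting 15 business days from Monday, May 24, 2032 (May 25, May 26, May 27, May 28, …, Jun 10, Jun 11, Jun 14, skipping weekends) reaches Monday, June 14, 2032.

June 14, 2032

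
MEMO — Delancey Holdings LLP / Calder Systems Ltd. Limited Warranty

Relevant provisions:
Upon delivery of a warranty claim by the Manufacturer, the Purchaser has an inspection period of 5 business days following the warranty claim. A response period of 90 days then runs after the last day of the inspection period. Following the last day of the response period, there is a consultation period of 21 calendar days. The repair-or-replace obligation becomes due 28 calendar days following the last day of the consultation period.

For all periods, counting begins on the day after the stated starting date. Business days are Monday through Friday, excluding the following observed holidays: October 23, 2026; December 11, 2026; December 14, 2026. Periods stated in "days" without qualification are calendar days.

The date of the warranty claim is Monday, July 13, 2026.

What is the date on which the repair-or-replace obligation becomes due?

December 6, 2026

From Monday, July 13, 2026, 5 business days (Jul 14, Jul 15, Jul 16, Jul 17, Jul 20, skipping weekends) brings us to Monday, July 20, 2026, which is the last day of the inspection period.
The last day of the response period: 90 calendar days after July 20, 2026 is October 18, 2026.
The last day of the consultation period: 21 calendar days after October 18, 2026 is November 8, 2026.
The date on which the repair-or-replace obligation becomes due: November 8, 2026 + 28 days = December 6, 2026.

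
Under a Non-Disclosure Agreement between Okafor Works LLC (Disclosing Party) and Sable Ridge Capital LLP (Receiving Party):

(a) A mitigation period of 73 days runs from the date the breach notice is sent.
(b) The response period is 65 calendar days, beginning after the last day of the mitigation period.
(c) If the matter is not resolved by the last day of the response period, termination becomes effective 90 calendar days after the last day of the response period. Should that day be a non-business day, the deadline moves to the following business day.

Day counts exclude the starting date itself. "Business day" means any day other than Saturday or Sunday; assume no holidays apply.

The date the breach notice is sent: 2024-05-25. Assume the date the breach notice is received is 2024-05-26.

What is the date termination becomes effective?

2025-01-08

The last day of the mitigation period: 2024-05-25 + 73 days = 2024-08-06.
The last day of the response period: 2024-08-06 + 65 days = 2024-10-10.
Adding 90 calendar days to 2024-10-10 gives 2025-01-08, which is the date termination becomes effective. 2025-01-08 is a Wednesday, so no roll-forward applies.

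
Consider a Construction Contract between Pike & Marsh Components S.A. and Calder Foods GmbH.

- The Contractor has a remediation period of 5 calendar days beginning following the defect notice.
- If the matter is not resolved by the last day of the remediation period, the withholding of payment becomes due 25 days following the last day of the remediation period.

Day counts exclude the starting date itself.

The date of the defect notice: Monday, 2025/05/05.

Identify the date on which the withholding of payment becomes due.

2025/06/04

The last day of the remediation period: 2025/05/05 + 5 days = 2025/05/10.
The date on which the withholding of payment becomes due: 2025/05/10 + 25 days = 2025/06/04.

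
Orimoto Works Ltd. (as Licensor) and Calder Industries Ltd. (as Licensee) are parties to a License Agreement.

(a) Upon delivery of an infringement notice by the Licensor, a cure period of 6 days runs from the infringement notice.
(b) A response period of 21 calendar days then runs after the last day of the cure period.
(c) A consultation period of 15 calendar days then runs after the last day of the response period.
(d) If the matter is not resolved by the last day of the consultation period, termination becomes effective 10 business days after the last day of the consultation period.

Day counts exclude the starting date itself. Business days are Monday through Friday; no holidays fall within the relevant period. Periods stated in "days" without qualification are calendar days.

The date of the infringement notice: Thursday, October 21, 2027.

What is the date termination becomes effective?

The last day of the cure period: 6 calendar days after October 21, 2027 is October 27, 2027.
The last day of the response period: October 27, 2027 + 21 days = November 17, 2027.
The last day of the consultation period: 15 calendar days after November 17, 2027 is December 2, 2027.
From Thursday, December 2, 2027, 10 business days (Dec 3, Dec 6, Dec 7, Dec 8, Dec 9, Dec 10, Dec 13, Dec 14, Dec 15, Dec 16, skipping weekends) brings us to Thursday, December 16, 2027, which is the date termination becomes effective.

December 16, 2027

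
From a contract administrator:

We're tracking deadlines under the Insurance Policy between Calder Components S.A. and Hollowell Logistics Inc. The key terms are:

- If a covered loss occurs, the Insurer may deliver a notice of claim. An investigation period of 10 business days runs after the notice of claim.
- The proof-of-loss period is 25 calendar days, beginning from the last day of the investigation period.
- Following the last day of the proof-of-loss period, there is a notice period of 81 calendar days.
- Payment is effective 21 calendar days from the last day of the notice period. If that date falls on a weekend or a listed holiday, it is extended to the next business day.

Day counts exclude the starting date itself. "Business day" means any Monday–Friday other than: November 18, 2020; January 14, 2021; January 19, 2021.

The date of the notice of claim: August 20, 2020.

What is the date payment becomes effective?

January 8, 2021

The last day of the investigation period: counting 10 business days from Thursday, August 20, 2020 (Aug 21, Aug 24, Aug 25, Aug 26, Aug 27, Aug 28, Aug 31, Sep 1, Sep 2, Sep 3, skipping weekends) reaches Thursday, September 3, 2020.
Adding 25 calendar days to September 3, 2020 gives September 28, 2020, which is the last day of the proof-of-loss period.
The last day of the notice period: September 28, 2020 + 81 days = December 18, 2020.
The date payment becomes effective: December 18, 2020 + 21 days = January 8, 2021. January 8, 2021 is a Friday and is not a listed holiday, so no roll-forward applies.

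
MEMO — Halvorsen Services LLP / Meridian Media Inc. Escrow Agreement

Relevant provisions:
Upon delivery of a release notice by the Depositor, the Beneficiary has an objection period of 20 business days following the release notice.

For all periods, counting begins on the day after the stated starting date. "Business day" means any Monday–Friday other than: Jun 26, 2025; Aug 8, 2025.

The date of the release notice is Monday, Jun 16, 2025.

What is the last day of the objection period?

From Monday, Jun 16, 2025, 20 business days (Jun 17, Jun 18, Jun 19, Jun 20, …, Jul 11, Jul 14, Jul 15, skipping weekends and the listed holiday on Jun 26) brings us to Tuesday, Jul 15, 2025, which is the last day of the objection period.

Jul 15, 2025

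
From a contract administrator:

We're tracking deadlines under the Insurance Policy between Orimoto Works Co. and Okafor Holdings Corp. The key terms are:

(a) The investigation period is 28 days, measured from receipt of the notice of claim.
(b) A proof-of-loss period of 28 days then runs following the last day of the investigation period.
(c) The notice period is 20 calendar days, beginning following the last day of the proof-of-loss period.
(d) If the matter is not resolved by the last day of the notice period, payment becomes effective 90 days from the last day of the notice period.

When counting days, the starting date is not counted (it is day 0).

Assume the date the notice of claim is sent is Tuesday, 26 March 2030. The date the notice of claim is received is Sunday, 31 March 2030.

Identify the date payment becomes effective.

13 September 2030

Adding 28 calendar days to 31 March 2030 gives 28 April 2030, which is the last day of the investigation period.
The last day of the proof-of-loss period: 28 calendar days after 28 April 2030 is 26 May 2030.
Adding 20 calendar days to 26 May 2030 gives 15 June 2030, which is the last day of the notice period.
Adding 90 calendar days to 15 June 2030 gives 13 September 2030, which is the date payment becomes effective.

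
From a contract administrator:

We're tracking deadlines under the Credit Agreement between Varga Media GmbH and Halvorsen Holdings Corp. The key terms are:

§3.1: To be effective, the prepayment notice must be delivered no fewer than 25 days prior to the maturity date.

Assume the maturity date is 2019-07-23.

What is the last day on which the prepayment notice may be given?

2019-06-28

2019-07-23 minus 25 days is 2019-06-28.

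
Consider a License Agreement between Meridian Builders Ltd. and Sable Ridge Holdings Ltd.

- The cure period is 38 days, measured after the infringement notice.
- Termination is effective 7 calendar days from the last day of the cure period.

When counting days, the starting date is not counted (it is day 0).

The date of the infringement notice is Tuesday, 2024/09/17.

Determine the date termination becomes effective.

Adding 38 calendar days to 2024/09/17 gives 2024/10/25, which is the last day of the cure period.
The date termination becomes effective: 2024/10/25 + 7 days = 2024/11/01.

2024/11/01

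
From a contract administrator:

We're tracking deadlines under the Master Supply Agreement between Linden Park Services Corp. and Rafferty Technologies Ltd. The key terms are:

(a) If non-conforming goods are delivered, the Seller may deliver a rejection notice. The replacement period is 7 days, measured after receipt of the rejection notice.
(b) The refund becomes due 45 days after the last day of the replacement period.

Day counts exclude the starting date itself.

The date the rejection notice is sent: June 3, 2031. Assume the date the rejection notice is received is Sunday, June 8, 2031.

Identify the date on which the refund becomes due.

July 30, 2031

The last day of the replacement period: June 8, 2031 + 7 days = June 15, 2031.
Adding 45 calendar days to June 15, 2031 gives July 30, 2031, which is the date on which the refund becomes due.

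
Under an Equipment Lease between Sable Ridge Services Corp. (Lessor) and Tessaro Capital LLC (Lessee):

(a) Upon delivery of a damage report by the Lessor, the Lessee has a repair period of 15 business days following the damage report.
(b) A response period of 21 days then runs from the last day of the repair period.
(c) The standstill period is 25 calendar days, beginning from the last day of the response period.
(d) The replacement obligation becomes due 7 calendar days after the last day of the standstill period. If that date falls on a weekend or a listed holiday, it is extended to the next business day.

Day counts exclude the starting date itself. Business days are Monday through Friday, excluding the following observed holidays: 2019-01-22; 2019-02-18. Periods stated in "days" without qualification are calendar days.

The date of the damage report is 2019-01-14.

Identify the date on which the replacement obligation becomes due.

2019-04-01

The last day of the repair period: counting 15 business days from Monday, 2019-01-14 (Jan 15, Jan 16, Jan 17, Jan 18, …, Feb 1, Feb 4, Feb 5, skipping weekends and the listed holiday on Jan 22) reaches Tuesday, 2019-02-05.
Adding 21 calendar days to 2019-02-05 gives 2019-02-26, which is the last day of the response period.
The last day of the standstill period: 25 calendar days after 2019-02-26 is 2019-03-23.
The date on which the replacement obligation becomes due: 7 calendar days after 2019-03-23 is 2019-03-30. That falls on a Saturday, so it rolls to the next business day, Monday, 2019-04-01.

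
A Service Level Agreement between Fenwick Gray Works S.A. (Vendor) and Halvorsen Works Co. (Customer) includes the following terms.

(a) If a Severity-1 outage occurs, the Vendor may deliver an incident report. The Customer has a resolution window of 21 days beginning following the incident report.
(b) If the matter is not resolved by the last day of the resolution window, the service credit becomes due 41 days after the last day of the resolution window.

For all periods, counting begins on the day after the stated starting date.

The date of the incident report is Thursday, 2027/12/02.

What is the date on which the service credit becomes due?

The last day of the resolution window: 21 calendar days after 2027/12/02 is 2027/12/23.
The date on which the service credit becomes due: 41 calendar days after 2027/12/23 is 2028/02/02.

2028/02/02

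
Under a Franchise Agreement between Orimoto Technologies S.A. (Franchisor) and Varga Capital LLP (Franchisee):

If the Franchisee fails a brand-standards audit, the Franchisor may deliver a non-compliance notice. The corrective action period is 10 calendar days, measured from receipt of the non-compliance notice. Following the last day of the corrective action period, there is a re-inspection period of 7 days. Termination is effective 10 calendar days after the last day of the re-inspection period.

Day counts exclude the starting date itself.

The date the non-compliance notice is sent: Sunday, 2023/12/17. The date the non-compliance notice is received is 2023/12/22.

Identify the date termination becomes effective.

2024/01/18

Adding 10 calendar days to 2023/12/22 gives 2024/01/01, which is the last day of the corrective action period.
The last day of the re-inspection period: 7 calendar days after 2024/01/01 is 2024/01/08.
The date termination becomes effective: 2024/01/08 + 10 days = 2024/01/18.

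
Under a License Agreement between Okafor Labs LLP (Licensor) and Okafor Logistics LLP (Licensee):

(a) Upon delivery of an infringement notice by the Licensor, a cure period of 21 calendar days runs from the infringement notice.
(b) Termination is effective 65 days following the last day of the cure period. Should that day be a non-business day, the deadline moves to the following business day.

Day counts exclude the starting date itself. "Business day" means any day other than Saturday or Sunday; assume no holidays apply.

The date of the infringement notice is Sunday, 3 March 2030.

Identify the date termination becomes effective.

28 May 2030

Adding 21 calendar days to 3 March 2030 gives 24 March 2030, which is the last day of the cure period.
The date termination becomes effective: 65 calendar days after 24 March 2030 is 28 May 2030. 28 May 2030 is a Tuesday, so no roll-forward applies.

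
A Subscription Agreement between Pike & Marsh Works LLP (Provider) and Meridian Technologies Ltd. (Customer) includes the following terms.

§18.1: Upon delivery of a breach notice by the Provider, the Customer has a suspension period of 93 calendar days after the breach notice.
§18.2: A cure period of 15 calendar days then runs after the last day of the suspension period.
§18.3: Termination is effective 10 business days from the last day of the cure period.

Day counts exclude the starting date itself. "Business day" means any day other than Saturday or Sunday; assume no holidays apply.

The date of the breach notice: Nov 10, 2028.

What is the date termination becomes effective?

Mar 12, 2029

The last day of the suspension period: 93 calendar days after Nov 10, 2028 is Feb 11, 2029.
The last day of the cure period: Feb 11, 2029 + 15 days = Feb 26, 2029.
From Monday, Feb 26, 2029, 10 business days (Feb 27, Feb 28, Mar 1, Mar 2, Mar 5, Mar 6, Mar 7, Mar 8, Mar 9, Mar 12, skipping weekends) brings us to Monday, Mar 12, 2029, which is the date termination becomes effective.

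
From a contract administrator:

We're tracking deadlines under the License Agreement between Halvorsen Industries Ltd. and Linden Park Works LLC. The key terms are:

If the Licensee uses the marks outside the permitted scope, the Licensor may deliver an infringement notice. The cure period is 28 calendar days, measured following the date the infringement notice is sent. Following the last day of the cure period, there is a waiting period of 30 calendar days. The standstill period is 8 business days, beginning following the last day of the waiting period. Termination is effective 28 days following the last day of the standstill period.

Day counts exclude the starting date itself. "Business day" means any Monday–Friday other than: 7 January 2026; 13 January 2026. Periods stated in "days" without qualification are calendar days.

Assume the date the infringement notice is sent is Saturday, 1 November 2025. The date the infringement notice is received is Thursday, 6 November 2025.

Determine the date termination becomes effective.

The last day of the cure period: 1 November 2025 + 28 days = 29 November 2025.
The last day of the waiting period: 29 November 2025 + 30 days = 29 December 2025.
The last day of the standstill period: 8 business days after Monday, 29 December 2025, skipping weekends and the listed holiday on Jan 7 — Dec 30, Dec 31, Jan 1, Jan 2, Jan 5, Jan 6, Jan 8, Jan 9 — lands on Friday, 9 January 2026.
Adding 28 calendar days to 9 January 2026 gives 6 February 2026, which is the date termination becomes effective.

6 February 2026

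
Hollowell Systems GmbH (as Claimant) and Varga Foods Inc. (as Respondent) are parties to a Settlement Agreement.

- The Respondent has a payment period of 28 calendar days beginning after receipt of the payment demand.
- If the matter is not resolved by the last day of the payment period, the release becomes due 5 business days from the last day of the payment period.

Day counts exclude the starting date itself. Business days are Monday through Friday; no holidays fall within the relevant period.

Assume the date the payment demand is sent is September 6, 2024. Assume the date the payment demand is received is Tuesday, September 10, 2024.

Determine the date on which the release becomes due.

The last day of the payment period: 28 calendar days after September 10, 2024 is October 8, 2024.
The date on which the release becomes due: 5 business days after Tuesday, October 8, 2024, skipping weekends — Oct 9, Oct 10, Oct 11, Oct 14, Oct 15 — lands on Tuesday, October 15, 2024.

October 15, 2024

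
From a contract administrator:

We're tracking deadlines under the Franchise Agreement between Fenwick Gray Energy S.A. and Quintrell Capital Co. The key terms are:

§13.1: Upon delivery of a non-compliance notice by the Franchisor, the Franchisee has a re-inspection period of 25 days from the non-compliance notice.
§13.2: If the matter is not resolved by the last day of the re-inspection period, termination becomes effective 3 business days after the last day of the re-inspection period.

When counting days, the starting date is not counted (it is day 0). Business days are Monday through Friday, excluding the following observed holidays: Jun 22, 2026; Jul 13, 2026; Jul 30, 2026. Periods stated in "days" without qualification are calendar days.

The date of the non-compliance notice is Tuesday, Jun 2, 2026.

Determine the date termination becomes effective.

Jul 1, 2026

Adding 25 calendar days to Jun 2, 2026 gives Jun 27, 2026, which is the last day of the re-inspection period.
The date termination becomes effective: 3 business days after Saturday, Jun 27, 2026, skipping weekends — Jun 29, Jun 30, Jul 1 — lands on Wednesday, Jul 1, 2026.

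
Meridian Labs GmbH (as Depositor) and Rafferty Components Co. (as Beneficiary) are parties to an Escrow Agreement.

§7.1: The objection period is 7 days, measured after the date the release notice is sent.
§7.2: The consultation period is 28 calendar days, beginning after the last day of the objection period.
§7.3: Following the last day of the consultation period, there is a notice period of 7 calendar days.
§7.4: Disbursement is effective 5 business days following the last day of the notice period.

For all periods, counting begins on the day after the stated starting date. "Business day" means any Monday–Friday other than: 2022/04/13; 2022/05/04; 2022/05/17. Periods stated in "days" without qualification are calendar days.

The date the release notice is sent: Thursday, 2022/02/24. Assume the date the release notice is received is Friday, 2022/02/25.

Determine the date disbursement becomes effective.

2022/04/15

Adding 7 calendar days to 2022/02/24 gives 2022/03/03, which is the last day of the objection period.
The last day of the consultation period: 2022/03/03 + 28 days = 2022/03/31.
The last day of the notice period: 2022/03/31 + 7 days = 2022/04/07.
The date disbursement becomes effective: 5 business days after Thursday, 2022/04/07, skipping weekends and the listed holiday on Apr 13 — Apr 8, Apr 11, Apr 12, Apr 14, Apr 15 — lands on Friday, 2022/04/15.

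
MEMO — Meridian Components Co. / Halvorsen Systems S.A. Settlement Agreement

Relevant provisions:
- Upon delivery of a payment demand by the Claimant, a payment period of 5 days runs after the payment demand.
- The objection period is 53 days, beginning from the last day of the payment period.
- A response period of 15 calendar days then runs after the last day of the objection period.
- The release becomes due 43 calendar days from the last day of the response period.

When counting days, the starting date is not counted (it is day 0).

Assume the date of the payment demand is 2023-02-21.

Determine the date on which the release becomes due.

2023-06-17

The last day of the payment period: 2023-02-21 + 5 days = 2023-02-26.
Adding 53 calendar days to 2023-02-26 gives 2023-04-20, which is the last day of the objection period.
Adding 15 calendar days to 2023-04-20 gives 2023-05-05, which is the last day of the response period.
The date on which the release becomes due: 2023-05-05 + 43 days = 2023-06-17.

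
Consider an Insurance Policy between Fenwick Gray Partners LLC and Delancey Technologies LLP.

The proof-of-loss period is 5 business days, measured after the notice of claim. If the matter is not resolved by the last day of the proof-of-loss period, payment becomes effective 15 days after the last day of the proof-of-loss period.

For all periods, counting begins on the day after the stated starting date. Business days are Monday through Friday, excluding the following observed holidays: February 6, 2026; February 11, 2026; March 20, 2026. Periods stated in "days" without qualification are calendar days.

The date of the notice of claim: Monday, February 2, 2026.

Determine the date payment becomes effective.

February 25, 2026

The last day of the proof-of-loss period: 5 business days after Monday, February 2, 2026, skipping weekends and the listed holiday on Feb 6 — Feb 3, Feb 4, Feb 5, Feb 9, Feb 10 — lands on Tuesday, February 10, 2026.
The date payment becomes effective: February 10, 2026 + 15 days = February 25, 2026.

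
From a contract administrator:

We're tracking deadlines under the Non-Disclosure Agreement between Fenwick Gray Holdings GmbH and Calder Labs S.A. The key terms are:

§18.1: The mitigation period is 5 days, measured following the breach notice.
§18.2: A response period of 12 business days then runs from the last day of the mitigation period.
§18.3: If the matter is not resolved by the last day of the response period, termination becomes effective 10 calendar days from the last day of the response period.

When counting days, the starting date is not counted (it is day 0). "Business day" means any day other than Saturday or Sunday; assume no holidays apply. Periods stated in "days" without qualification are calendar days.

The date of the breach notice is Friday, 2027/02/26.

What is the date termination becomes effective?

2027/03/29

The last day of the mitigation period: 5 calendar days after 2027/02/26 is 2027/03/03.
From Wednesday, 2027/03/03, 12 business days (Mar 4, Mar 5, Mar 8, Mar 9, …, Mar 17, Mar 18, Mar 19, skipping weekends) brings us to Friday, 2027/03/19, which is the last day of the response period.
The date termination becomes effective: 2027/03/19 + 10 days = 2027/03/29.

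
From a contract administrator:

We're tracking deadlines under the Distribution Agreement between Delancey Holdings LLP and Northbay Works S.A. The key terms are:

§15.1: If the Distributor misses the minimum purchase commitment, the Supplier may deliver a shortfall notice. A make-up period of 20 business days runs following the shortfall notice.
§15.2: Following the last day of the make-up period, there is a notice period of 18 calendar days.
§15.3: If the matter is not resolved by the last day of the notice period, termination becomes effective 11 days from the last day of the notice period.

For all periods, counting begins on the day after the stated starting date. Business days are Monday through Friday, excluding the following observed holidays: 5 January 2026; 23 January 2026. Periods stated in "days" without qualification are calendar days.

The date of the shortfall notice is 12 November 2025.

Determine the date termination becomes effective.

8 January 2026

The last day of the make-up period: counting 20 business days from Wednesday, 12 November 2025 (Nov 13, Nov 14, Nov 17, Nov 18, …, Dec 8, Dec 9, Dec 10, skipping weekends) reaches Wednesday, 10 December 2025.
The last day of the notice period: 18 calendar days after 10 December 2025 is 28 December 2025.
The date termination becomes effective: 28 December 2025 + 11 days = 8 January 2026.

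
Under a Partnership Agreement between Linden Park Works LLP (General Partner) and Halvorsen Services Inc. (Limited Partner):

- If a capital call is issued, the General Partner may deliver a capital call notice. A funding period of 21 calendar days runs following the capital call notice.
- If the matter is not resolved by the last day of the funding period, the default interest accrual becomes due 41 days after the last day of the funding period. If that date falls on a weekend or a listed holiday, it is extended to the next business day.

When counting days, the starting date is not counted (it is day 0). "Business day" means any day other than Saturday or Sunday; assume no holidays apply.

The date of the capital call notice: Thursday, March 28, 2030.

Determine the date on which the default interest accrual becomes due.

The last day of the funding period: March 28, 2030 + 21 days = April 18, 2030.
The date on which the default interest accrual becomes due: 41 calendar days after April 18, 2030 is May 29, 2030. May 29, 2030 is a Wednesday, so no roll-forward applies.

May 29, 2030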